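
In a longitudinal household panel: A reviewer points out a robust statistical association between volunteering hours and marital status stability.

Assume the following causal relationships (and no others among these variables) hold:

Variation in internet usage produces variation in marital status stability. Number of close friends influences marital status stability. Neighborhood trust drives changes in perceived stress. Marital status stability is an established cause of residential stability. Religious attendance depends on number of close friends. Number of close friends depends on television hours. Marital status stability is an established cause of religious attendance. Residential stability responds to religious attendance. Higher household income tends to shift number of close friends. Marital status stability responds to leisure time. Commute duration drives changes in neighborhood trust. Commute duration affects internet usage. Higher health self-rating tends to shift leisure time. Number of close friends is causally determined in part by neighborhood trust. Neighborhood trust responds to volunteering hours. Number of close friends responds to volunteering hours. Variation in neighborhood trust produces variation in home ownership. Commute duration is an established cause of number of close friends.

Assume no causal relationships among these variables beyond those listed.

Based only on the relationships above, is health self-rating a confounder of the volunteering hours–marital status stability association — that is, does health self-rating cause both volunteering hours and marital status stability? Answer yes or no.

no

Health self-rating has no stated causal path to volunteering hours. A confounder must cause both variables, so health self-rating does not qualify.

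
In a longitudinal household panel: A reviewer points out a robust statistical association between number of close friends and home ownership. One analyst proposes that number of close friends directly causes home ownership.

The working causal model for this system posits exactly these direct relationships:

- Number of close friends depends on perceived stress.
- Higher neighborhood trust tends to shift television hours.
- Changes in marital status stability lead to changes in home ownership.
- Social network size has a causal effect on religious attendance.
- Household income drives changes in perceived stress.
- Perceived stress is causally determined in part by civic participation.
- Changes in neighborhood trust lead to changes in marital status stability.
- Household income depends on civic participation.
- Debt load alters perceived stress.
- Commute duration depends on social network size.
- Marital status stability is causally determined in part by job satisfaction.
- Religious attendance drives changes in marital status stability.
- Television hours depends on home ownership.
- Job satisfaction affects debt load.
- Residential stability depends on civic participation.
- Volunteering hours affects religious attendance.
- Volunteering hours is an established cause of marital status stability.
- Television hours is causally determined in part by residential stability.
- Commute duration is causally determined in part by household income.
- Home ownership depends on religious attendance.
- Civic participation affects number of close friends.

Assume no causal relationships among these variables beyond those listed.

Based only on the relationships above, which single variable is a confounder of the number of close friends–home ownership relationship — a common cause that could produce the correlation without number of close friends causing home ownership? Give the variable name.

job satisfaction

Job satisfaction has a causal path to number of close friends (job satisfaction → debt load → perceived stress → number of close friends) and a separate causal path to home ownership (job satisfaction → marital status stability → home ownership), so it is a common cause of both.
No stated relationship gives number of close friends a causal route to home ownership, so the correlation is explained by the shared upstream cause rather than a direct effect.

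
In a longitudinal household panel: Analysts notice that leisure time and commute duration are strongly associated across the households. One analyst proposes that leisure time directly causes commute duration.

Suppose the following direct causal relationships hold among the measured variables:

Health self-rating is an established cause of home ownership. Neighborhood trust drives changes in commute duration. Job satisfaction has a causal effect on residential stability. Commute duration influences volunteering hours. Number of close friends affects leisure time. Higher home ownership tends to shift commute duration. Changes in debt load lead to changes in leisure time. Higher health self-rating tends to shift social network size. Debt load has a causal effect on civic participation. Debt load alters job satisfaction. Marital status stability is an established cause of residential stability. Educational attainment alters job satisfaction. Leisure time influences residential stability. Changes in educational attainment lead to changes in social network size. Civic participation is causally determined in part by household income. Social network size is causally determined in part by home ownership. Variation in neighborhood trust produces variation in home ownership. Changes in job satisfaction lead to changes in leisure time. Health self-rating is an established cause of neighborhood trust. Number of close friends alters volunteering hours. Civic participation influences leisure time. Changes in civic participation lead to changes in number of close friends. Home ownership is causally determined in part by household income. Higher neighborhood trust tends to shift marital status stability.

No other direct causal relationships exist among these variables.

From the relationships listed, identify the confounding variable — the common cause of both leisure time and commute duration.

Household income has a causal path to leisure time (household income → civic participation → leisure time) and a separate causal path to commute duration (household income → home ownership → commute duration), so it is a common cause of both.
No stated relationship gives leisure time a causal route to commute duration, so the correlation is explained by the shared upstream cause rather than a direct effect.

household income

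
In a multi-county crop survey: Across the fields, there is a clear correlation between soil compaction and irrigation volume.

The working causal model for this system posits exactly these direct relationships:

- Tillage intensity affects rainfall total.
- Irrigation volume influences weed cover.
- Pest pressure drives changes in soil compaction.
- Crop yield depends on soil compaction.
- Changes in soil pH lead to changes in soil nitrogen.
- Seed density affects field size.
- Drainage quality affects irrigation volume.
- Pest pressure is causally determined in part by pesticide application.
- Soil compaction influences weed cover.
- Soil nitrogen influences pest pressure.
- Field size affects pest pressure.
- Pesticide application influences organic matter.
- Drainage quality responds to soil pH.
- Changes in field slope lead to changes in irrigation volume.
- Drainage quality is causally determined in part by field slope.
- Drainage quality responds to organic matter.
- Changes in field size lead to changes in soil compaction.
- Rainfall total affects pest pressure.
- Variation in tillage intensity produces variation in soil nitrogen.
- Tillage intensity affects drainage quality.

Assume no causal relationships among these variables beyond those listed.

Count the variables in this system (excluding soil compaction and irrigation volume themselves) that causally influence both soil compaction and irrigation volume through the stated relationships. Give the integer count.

The common causes are: pesticide application (to soil compaction via pesticide application → pest pressure → soil compaction; to irrigation volume via pesticide application → organic matter → drainage quality → irrigation volume); soil pH (to soil compaction via soil pH → soil nitrogen → pest pressure → soil compaction; to irrigation volume via soil pH → drainage quality → irrigation volume); tillage intensity (to soil compaction via tillage intensity → rainfall total → pest pressure → soil compaction; to irrigation volume via tillage intensity → drainage quality → irrigation volume).
Every other variable lacks a causal path to at least one of soil compaction and irrigation volume.

3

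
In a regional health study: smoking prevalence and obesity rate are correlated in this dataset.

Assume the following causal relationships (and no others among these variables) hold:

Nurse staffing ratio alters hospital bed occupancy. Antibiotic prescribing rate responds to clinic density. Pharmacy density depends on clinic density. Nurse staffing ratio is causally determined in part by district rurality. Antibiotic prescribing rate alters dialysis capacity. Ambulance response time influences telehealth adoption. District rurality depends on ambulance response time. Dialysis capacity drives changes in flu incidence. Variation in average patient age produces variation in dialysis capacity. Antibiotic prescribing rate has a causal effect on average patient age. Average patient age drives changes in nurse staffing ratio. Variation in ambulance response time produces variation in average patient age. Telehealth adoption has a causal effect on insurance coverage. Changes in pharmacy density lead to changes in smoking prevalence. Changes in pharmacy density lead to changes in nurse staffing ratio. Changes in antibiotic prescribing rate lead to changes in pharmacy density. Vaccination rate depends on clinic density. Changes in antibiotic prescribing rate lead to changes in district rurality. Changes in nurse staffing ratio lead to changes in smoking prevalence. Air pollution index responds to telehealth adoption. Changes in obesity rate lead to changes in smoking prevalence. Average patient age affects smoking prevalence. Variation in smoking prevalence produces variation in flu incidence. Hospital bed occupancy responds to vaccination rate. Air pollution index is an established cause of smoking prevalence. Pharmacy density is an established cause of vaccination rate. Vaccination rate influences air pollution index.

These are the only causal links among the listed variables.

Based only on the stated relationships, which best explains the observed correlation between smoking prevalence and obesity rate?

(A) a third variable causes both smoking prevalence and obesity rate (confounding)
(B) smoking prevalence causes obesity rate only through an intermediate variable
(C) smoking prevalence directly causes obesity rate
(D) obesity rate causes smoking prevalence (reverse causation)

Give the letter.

D

The stated link runs obesity rate → smoking prevalence; smoking prevalence has no causal path to obesity rate. No variable causes both, so confounding is ruled out. The correlation reflects reverse causation.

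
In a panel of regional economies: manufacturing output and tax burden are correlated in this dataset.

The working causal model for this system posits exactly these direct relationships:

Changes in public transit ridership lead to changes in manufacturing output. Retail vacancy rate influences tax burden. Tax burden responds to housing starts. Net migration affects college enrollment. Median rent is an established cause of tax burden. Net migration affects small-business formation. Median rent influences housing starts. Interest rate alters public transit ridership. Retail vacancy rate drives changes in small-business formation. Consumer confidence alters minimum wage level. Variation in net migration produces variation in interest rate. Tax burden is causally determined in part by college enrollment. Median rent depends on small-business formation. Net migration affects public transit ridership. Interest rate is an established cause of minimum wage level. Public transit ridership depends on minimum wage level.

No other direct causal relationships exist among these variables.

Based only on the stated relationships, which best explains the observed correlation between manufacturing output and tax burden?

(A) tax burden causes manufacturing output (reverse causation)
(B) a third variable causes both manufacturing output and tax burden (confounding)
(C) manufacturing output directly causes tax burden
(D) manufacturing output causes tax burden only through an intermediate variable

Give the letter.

Net migration causes manufacturing output (net migration → public transit ridership → manufacturing output) and tax burden (net migration → college enrollment → tax burden) — a common cause creating the correlation.
There is no stated path from manufacturing output to tax burden or from tax burden to manufacturing output, so neither direct nor reverse causation applies.

B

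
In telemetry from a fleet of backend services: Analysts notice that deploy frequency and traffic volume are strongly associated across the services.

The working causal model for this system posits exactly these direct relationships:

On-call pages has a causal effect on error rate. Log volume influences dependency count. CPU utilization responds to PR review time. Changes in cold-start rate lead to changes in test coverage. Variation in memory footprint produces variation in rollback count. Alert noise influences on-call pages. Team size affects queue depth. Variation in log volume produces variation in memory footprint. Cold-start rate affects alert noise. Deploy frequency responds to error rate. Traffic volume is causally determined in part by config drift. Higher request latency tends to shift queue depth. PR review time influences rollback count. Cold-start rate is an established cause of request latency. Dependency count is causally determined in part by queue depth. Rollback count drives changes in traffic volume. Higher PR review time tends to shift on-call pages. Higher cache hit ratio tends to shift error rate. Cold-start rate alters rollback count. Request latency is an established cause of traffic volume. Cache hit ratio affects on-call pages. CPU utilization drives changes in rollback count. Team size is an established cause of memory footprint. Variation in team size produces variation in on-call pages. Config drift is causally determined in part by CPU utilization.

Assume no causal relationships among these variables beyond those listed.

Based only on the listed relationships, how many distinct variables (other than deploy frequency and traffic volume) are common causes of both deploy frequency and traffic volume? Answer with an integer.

The common causes are: PR review time (to deploy frequency via PR review time → on-call pages → error rate → deploy frequency; to traffic volume via PR review time → rollback count → traffic volume); cold-start rate (to deploy frequency via cold-start rate → alert noise → on-call pages → error rate → deploy frequency; to traffic volume via cold-start rate → rollback count → traffic volume); team size (to deploy frequency via team size → on-call pages → error rate → deploy frequency; to traffic volume via team size → memory footprint → rollback count → traffic volume).
Every other variable lacks a causal path to at least one of deploy frequency and traffic volume.

3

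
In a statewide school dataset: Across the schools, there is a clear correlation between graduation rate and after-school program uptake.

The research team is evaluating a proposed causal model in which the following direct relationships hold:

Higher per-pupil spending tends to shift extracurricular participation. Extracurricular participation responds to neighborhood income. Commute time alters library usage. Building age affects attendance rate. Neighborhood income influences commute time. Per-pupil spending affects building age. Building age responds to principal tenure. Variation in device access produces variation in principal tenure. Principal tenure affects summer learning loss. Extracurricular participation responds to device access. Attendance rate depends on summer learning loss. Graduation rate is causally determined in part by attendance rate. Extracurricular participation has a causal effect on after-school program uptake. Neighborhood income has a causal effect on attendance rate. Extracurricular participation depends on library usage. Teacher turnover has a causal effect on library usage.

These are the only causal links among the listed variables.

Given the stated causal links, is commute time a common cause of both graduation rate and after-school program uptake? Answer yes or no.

Commute time has no stated causal path to graduation rate. A confounder must cause both variables, so commute time does not qualify.

no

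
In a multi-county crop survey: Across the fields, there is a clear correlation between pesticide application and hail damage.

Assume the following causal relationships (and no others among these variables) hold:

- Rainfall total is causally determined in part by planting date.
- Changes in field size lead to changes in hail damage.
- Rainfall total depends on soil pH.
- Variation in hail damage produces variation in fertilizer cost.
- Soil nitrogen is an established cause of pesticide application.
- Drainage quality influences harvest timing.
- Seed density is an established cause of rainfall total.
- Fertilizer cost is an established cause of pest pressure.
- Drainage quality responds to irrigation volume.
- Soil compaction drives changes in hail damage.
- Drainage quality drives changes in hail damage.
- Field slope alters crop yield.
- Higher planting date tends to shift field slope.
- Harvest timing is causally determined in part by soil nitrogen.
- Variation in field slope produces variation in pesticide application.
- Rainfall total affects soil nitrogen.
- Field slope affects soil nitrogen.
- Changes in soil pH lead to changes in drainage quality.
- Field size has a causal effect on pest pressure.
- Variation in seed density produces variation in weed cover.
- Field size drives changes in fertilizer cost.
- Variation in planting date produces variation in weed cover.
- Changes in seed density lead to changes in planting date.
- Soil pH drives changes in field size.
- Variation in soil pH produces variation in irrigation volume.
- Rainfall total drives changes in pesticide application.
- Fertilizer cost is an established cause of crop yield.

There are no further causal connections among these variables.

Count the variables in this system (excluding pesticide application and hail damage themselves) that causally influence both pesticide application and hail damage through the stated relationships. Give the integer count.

1

The common causes are: soil pH (to pesticide application via soil pH → rainfall total → pesticide application; to hail damage via soil pH → drainage quality → hail damage).
Every other variable lacks a causal path to at least one of pesticide application and hail damage.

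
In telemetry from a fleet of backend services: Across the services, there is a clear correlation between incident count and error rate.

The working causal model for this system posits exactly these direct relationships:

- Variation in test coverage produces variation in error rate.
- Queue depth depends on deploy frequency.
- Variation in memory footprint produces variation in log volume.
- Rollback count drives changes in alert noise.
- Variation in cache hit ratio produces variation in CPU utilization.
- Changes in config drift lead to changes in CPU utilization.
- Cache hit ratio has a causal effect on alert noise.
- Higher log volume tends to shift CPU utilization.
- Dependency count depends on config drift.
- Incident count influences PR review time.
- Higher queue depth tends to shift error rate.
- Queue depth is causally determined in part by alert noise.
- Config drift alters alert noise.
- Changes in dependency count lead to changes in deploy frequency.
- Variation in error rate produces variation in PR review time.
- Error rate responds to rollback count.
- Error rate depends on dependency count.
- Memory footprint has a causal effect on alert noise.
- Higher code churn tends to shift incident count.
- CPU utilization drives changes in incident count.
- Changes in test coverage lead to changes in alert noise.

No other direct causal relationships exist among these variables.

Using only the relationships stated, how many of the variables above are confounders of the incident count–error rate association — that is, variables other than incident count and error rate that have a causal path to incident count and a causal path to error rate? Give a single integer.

3

The common causes are: cache hit ratio (to incident count via cache hit ratio → CPU utilization → incident count; to error rate via cache hit ratio → alert noise → queue depth → error rate); config drift (to incident count via config drift → CPU utilization → incident count; to error rate via config drift → dependency count → error rate); memory footprint (to incident count via memory footprint → log volume → CPU utilization → incident count; to error rate via memory footprint → alert noise → queue depth → error rate).
Every other variable lacks a causal path to at least one of incident count and error rate.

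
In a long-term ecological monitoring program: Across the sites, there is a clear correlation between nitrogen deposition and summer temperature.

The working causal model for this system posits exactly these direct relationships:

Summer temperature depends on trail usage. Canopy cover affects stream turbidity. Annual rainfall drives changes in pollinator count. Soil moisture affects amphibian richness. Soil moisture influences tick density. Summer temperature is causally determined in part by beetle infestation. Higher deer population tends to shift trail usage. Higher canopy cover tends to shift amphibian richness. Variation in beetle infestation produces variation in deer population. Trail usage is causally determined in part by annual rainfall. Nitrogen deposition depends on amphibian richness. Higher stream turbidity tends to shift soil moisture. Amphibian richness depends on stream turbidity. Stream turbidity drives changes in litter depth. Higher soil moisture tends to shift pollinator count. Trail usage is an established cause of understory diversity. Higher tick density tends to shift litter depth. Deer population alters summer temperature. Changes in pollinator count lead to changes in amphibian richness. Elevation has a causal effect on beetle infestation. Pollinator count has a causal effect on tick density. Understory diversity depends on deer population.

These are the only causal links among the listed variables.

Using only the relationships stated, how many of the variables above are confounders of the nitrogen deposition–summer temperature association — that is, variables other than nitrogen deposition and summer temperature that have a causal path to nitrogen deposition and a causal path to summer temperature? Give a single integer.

The common causes are: annual rainfall (to nitrogen deposition via annual rainfall → pollinator count → amphibian richness → nitrogen deposition; to summer temperature via annual rainfall → trail usage → summer temperature).
Every other variable lacks a causal path to at least one of nitrogen deposition and summer temperature.

1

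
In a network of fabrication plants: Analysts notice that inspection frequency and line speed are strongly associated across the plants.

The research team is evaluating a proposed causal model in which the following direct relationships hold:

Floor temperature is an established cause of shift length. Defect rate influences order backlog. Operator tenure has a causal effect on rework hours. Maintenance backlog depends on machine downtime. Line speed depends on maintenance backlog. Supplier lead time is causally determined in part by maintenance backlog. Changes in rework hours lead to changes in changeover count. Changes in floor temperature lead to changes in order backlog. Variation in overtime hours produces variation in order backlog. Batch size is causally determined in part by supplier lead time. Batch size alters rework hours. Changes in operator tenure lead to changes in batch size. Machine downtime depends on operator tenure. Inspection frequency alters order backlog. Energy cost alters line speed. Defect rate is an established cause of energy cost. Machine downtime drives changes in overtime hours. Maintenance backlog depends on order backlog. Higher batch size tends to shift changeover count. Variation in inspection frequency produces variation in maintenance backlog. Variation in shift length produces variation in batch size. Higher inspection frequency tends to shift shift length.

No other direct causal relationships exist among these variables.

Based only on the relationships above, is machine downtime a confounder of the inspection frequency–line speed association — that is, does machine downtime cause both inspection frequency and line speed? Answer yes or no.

Machine downtime has no stated causal path to inspection frequency. A confounder must cause both variables, so machine downtime does not qualify.

no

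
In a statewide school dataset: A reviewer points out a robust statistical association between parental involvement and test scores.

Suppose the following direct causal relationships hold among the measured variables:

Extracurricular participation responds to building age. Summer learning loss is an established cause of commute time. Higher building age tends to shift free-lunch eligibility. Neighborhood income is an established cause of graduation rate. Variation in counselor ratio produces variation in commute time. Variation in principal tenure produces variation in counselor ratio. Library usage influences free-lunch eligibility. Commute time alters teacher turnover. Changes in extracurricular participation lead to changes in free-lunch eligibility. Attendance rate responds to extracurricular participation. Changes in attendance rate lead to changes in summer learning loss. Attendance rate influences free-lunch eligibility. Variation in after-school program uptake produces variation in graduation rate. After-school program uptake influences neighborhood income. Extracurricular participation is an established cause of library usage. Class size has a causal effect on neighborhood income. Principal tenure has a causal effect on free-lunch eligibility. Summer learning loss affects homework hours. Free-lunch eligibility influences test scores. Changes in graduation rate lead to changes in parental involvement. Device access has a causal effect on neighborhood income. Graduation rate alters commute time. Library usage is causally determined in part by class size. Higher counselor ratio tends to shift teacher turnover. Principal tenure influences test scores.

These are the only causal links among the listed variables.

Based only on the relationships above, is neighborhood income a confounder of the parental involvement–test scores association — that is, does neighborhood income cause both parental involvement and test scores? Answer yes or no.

no

Neighborhood income has no stated causal path to test scores. A confounder must cause both variables, so neighborhood income does not qualify.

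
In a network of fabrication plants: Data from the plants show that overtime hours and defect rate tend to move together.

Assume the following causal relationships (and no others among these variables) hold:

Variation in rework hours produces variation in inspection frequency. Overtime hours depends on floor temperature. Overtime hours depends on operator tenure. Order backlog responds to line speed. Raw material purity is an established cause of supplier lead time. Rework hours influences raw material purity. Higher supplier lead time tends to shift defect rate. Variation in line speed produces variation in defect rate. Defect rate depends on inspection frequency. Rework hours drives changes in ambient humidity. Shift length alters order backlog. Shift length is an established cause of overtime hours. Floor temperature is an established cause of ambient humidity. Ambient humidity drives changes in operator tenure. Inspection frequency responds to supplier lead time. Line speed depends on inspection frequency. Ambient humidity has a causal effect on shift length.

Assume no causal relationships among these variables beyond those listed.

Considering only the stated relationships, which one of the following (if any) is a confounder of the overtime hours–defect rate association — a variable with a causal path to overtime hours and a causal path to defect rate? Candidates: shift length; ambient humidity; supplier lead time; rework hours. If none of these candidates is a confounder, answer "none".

rework hours

Rework hours causes overtime hours (rework hours → ambient humidity → shift length → overtime hours) and also causes defect rate (rework hours → inspection frequency → defect rate); it is a common cause of both.
Each of the other candidates lacks a causal path to at least one of overtime hours and defect rate, so they do not confound the relationship.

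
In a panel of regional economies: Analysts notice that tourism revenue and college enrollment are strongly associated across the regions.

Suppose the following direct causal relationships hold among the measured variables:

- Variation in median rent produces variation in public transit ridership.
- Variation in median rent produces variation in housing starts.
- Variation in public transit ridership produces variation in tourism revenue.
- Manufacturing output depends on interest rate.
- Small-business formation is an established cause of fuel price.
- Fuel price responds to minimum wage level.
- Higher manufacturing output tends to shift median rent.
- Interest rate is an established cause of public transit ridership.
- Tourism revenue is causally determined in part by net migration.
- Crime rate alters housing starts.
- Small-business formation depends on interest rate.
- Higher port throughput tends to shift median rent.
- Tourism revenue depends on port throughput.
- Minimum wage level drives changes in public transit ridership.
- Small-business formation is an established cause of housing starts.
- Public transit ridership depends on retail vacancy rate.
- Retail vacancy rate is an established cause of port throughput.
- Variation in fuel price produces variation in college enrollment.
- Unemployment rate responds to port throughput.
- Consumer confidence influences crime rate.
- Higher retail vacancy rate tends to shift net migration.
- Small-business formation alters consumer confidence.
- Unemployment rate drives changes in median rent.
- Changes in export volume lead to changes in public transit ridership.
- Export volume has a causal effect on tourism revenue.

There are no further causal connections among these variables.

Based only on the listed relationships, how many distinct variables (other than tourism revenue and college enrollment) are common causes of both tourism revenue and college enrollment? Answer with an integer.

The common causes are: interest rate (to tourism revenue via interest rate → public transit ridership → tourism revenue; to college enrollment via interest rate → small-business formation → fuel price → college enrollment); minimum wage level (to tourism revenue via minimum wage level → public transit ridership → tourism revenue; to college enrollment via minimum wage level → fuel price → college enrollment).
Every other variable lacks a causal path to at least one of tourism revenue and college enrollment.

2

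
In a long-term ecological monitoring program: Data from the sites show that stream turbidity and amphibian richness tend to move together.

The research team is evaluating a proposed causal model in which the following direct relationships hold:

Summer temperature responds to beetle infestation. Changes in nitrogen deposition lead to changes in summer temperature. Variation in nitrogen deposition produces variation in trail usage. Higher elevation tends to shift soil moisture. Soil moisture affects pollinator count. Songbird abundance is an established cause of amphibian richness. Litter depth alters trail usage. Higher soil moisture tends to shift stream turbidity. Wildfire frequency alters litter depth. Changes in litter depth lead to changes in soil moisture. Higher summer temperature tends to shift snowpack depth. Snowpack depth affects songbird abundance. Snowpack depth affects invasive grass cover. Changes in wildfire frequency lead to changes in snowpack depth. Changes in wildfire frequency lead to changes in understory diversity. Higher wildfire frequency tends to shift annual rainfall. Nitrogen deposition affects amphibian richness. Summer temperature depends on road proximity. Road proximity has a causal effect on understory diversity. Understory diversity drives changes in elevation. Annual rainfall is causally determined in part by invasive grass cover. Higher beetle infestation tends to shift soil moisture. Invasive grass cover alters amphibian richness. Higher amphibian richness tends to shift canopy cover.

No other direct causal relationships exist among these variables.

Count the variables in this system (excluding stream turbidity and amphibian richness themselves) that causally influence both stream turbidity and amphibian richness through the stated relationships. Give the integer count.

3

The common causes are: beetle infestation (to stream turbidity via beetle infestation → soil moisture → stream turbidity; to amphibian richness via beetle infestation → summer temperature → snowpack depth → invasive grass cover → amphibian richness); road proximity (to stream turbidity via road proximity → understory diversity → elevation → soil moisture → stream turbidity; to amphibian richness via road proximity → summer temperature → snowpack depth → invasive grass cover → amphibian richness); wildfire frequency (to stream turbidity via wildfire frequency → litter depth → soil moisture → stream turbidity; to amphibian richness via wildfire frequency → snowpack depth → invasive grass cover → amphibian richness).
Every other variable lacks a causal path to at least one of stream turbidity and amphibian richness.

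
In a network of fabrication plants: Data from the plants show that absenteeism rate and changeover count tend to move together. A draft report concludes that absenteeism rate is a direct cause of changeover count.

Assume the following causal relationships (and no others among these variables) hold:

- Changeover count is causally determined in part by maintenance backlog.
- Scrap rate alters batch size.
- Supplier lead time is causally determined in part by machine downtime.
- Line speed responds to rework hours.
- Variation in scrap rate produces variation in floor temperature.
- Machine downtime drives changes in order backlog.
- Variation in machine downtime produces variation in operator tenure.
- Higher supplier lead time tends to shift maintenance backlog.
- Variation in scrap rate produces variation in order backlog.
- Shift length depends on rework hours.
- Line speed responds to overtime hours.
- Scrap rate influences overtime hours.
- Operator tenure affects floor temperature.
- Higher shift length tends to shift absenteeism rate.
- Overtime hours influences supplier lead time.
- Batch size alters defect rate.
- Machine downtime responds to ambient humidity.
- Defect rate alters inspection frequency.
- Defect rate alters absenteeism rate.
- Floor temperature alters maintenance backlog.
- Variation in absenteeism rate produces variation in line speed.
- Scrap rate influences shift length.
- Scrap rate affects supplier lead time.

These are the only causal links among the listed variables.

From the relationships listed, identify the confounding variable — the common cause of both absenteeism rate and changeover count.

Scrap rate has a causal path to absenteeism rate (scrap rate → shift length → absenteeism rate) and a separate causal path to changeover count (scrap rate → supplier lead time → maintenance backlog → changeover count), so it is a common cause of both.
No stated relationship gives absenteeism rate a causal route to changeover count, so the correlation is explained by the shared upstream cause rather than a direct effect.

scrap rate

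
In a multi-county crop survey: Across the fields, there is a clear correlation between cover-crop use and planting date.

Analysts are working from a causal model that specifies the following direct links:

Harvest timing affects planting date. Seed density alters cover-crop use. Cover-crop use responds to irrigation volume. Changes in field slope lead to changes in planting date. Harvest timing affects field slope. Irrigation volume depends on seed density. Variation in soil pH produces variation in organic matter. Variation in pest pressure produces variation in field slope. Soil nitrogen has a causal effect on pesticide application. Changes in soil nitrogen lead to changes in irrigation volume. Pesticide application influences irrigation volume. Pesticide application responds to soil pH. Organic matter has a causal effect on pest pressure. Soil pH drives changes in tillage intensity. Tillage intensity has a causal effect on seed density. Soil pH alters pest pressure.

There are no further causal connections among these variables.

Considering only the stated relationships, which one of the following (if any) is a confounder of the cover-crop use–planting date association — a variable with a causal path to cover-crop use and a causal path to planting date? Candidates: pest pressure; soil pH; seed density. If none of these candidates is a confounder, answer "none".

soil pH

Soil pH causes cover-crop use (soil pH → pesticide application → irrigation volume → cover-crop use) and also causes planting date (soil pH → pest pressure → field slope → planting date); it is a common cause of both.
Each of the other candidates lacks a causal path to at least one of cover-crop use and planting date, so they do not confound the relationship.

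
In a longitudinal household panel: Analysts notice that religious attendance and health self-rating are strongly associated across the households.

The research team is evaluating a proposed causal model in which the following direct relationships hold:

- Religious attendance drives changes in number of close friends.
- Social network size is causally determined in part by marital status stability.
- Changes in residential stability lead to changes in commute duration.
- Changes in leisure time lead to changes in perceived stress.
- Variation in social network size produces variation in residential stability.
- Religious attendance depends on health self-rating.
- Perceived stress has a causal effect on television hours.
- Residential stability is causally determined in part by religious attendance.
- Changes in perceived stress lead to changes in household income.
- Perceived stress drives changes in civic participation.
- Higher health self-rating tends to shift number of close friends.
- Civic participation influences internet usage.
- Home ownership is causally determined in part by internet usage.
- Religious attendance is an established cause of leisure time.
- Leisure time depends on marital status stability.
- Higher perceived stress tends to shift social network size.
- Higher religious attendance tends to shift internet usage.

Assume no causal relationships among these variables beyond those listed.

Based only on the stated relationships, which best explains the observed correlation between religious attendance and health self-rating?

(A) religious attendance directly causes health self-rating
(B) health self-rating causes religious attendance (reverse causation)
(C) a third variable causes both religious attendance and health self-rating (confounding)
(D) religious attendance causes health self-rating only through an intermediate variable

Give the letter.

The stated link runs health self-rating → religious attendance; religious attendance has no causal path to health self-rating. No variable causes both, so confounding is ruled out. The correlation reflects reverse causation.

B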